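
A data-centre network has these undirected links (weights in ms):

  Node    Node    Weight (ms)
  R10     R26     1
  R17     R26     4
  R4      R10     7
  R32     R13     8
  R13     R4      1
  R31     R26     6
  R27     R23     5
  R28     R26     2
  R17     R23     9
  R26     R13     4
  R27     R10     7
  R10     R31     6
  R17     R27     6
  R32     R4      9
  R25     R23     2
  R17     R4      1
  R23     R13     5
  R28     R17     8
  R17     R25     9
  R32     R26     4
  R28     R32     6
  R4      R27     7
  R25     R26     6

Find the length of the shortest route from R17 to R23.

Enumerating some paths:
R17 → R4 → R13 → R23: 1+1+5 = 7
R17 → R23: 9 = 9
R17 → R27 → R23: 6+5 = 11
Cheapest is R17 → R4 → R13 → R23 at 7 ms.

7 ms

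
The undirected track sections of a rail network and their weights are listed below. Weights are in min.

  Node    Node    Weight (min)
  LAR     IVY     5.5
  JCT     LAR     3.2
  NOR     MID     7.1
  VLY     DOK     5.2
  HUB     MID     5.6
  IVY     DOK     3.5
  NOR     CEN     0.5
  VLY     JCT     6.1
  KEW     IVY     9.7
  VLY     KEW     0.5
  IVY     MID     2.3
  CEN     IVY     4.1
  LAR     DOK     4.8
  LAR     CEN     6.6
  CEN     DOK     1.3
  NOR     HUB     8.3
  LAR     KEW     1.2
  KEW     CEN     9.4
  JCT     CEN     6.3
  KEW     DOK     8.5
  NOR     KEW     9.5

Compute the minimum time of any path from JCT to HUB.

15.1 min

Settle nodes by increasing distance from JCT:
JCT: 0
LAR: 3.2  (via JCT)
KEW: 4.4  (via LAR)
VLY: 4.9  (via KEW)
CEN: 6.3  (via JCT)
NOR: 6.8  (via CEN)
DOK: 7.6  (via CEN)
IVY: 8.7  (via LAR)
MID: 11  (via IVY)
HUB: 15.1  (via NOR)
Shortest route: JCT–CEN–NOR–HUB = 15.1 min.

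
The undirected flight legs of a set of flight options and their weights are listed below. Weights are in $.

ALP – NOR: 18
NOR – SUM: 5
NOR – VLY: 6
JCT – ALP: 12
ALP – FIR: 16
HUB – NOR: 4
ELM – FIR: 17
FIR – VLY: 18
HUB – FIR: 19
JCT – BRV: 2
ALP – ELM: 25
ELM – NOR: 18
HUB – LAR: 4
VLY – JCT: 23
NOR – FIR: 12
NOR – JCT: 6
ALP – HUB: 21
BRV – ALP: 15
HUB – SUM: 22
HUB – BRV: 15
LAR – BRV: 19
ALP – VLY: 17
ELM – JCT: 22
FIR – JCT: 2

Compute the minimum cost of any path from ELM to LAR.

Compare a few routes:
ELM - NOR - HUB - LAR: 18+4+4 = 26
ELM - FIR - JCT - NOR - HUB - LAR: 17+2+6+4+4 = 33
The minimum is $26 via ELM - NOR - HUB - LAR.

$26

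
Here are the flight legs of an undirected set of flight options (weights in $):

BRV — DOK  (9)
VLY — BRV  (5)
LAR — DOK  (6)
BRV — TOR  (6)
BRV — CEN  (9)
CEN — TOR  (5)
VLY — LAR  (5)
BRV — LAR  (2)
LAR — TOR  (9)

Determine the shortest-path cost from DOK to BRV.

Compare a few routes:
DOK–LAR–BRV: 6+2 = 8
DOK–BRV: 9 = 9
The minimum is $8 via DOK–LAR–BRV.

$8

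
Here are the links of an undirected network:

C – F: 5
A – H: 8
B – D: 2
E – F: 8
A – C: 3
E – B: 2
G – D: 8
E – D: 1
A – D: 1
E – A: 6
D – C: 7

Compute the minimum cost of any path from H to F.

Settle nodes by increasing distance from H:
H: 0
A: 8  (via H)
D: 9  (via A)
E: 10  (via D)
B: 11  (via D)
C: 11  (via A)
F: 16  (via C)
Shortest route: H–A–C–F = 16.

16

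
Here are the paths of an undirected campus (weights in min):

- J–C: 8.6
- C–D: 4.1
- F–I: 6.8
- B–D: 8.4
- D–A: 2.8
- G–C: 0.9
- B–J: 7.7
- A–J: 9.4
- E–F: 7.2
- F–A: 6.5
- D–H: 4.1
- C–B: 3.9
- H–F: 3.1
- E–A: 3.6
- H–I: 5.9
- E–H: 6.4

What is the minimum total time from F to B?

Running Dijkstra from F:
F: 0
H: 3.1  (via F)
A: 6.5  (via F)
I: 6.8  (via F)
D: 7.2  (via H)
E: 7.2  (via F)
C: 11.3  (via D)
G: 12.2  (via C)
B: 15.2  (via C)
Shortest route: F → H → D → C → B = 15.2 min.

15.2 min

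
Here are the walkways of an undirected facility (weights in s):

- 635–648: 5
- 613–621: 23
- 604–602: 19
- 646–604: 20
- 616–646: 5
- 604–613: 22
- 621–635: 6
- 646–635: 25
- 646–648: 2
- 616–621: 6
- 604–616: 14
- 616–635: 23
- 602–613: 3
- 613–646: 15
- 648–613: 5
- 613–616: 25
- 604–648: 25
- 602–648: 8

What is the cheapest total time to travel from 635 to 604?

Candidate routes:
635–621–616–604: 6+6+14 = 26
635–648–602–604: 5+8+19 = 32
635–648–604: 5+25 = 30
635–648–646–604: 5+2+20 = 27
Cheapest is 635–621–616–604 at 26 s.

26 s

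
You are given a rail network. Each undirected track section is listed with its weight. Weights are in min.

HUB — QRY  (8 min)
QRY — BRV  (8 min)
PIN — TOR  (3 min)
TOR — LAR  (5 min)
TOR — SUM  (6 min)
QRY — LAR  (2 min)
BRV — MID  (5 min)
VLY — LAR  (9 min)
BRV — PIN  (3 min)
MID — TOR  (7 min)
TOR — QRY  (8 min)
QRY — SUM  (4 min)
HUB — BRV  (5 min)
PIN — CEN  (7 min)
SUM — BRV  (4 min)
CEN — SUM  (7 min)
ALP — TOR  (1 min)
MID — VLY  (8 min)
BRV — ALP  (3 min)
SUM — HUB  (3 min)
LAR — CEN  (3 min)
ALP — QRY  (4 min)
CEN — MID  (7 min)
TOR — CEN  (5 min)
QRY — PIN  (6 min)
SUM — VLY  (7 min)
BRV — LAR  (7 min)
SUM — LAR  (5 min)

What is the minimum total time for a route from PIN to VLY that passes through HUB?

18 min

Shortest PIN→HUB: PIN–BRV–HUB = 8
Shortest HUB→VLY: HUB–SUM–VLY = 10
Total via HUB: 8 + 10 = 18 min.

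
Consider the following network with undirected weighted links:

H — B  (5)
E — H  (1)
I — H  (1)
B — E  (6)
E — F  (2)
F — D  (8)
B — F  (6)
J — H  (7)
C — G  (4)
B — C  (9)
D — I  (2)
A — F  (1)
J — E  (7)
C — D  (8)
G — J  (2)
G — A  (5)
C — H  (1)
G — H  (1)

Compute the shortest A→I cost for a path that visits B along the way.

13

Best A to B: A–F–B costing 7
Shortest B→I: B–H–I = 6
Total via B: 7 + 6 = 13.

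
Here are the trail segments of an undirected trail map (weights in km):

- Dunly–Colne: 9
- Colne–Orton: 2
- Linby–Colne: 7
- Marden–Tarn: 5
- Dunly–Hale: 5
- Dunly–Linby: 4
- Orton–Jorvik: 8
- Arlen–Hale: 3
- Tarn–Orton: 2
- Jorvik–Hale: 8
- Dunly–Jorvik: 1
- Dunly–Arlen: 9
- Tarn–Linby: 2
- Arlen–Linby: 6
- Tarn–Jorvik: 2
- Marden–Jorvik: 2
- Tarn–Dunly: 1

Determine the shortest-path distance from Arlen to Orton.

10 km

Enumerating some paths:
Arlen - Hale - Dunly - Tarn - Orton: 3+5+1+2 = 11
Arlen - Linby - Tarn - Orton: 6+2+2 = 10
Cheapest is Arlen - Linby - Tarn - Orton at 10 km.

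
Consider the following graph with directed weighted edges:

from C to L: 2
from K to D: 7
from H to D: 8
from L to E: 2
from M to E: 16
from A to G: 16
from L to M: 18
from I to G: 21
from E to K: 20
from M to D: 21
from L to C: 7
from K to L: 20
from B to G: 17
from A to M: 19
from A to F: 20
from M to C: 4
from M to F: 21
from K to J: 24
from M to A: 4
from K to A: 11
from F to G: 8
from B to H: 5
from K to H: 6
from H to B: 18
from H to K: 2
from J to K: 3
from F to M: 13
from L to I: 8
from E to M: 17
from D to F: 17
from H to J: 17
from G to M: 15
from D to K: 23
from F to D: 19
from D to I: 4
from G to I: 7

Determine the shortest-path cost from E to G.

37

Settle nodes by increasing distance from E:
E: 0
M: 17  (via E)
K: 20  (via E)
A: 21  (via M)
C: 21  (via M)
L: 23  (via C)
H: 26  (via K)
D: 27  (via K)
I: 31  (via L)
G: 37  (via A)
Shortest route: E–M–A–G = 37.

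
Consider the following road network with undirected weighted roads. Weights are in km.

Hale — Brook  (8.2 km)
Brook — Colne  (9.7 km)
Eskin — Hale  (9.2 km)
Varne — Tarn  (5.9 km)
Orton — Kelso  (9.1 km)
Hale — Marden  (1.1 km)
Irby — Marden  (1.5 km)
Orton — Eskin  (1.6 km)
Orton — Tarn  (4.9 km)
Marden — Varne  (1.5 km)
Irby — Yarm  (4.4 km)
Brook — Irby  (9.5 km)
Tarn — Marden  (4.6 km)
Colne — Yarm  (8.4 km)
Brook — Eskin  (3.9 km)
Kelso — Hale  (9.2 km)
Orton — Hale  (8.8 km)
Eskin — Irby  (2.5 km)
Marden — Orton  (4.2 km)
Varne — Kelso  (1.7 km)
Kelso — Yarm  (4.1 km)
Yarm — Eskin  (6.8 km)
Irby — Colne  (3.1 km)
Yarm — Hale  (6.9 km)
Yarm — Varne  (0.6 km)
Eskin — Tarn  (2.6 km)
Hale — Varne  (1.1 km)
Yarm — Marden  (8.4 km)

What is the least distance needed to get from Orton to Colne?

Candidate routes:
Orton - Marden - Irby - Colne: 4.2+1.5+3.1 = 8.8
Orton - Tarn - Eskin - Irby - Colne: 4.9+2.6+2.5+3.1 = 13.1
Orton - Eskin - Irby - Colne: 1.6+2.5+3.1 = 7.2
The minimum is 7.2 km via Orton - Eskin - Irby - Colne.

7.2 km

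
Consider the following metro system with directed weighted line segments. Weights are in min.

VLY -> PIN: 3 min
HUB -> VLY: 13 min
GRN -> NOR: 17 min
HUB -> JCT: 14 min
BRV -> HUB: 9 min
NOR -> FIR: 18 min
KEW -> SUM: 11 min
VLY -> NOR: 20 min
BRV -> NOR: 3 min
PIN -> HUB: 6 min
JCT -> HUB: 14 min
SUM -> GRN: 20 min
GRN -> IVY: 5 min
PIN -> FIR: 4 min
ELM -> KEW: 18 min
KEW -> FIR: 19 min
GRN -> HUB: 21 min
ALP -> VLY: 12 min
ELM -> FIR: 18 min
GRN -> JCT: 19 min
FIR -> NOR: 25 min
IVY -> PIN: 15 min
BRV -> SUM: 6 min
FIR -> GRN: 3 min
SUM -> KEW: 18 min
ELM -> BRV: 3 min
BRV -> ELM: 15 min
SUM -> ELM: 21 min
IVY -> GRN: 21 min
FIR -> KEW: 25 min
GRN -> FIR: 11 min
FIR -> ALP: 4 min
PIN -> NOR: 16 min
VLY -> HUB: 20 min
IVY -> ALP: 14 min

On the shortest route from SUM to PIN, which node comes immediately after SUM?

GRN

Enumerating some paths:
SUM → GRN → FIR → ALP → VLY → PIN: 20+11+4+12+3 = 50
SUM → GRN → IVY → PIN: 20+5+15 = 40
SUM → ELM → BRV → HUB → VLY → PIN: 21+3+9+13+3 = 49
Cheapest is SUM → GRN → IVY → PIN at 40 min.
So from SUM the first move is to GRN.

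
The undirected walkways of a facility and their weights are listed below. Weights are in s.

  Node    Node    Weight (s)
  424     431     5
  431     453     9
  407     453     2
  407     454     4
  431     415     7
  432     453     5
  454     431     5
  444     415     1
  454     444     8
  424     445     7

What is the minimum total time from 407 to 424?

14 s

Running Dijkstra from 407:
407: 0
453: 2  (via 407)
454: 4  (via 407)
432: 7  (via 453)
431: 9  (via 454)
444: 12  (via 454)
415: 13  (via 444)
424: 14  (via 431)
Shortest route: 407 → 454 → 431 → 424 = 14 s.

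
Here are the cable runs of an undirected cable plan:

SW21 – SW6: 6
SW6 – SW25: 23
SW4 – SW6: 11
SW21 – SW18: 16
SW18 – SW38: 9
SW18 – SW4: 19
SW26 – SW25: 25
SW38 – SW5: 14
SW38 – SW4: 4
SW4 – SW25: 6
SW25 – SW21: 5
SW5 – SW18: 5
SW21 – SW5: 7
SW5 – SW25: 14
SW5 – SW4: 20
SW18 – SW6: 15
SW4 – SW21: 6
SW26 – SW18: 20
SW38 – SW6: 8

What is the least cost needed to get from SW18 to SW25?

17

Settle nodes by increasing distance from SW18:
SW18: 0
SW5: 5  (via SW18)
SW38: 9  (via SW18)
SW21: 12  (via SW5)
SW4: 13  (via SW38)
SW6: 15  (via SW18)
SW25: 17  (via SW21)
Shortest route: SW18 → SW5 → SW21 → SW25 = 17.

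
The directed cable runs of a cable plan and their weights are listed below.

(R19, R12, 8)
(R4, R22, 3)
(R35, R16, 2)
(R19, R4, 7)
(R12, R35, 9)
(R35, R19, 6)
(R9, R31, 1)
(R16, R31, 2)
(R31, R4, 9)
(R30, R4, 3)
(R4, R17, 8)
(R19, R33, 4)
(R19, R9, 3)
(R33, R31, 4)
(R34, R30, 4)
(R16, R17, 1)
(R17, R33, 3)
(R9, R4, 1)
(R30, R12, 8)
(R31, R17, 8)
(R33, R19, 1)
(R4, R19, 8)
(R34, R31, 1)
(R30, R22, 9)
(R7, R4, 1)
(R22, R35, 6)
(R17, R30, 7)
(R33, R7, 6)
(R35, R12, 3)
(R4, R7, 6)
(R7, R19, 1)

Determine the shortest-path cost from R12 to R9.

18

Settle nodes by increasing distance from R12:
R12: 0
R35: 9  (via R12)
R16: 11  (via R35)
R17: 12  (via R16)
R31: 13  (via R16)
R19: 15  (via R35)
R33: 15  (via R17)
R9: 18  (via R19)
Shortest route: R12 → R35 → R19 → R9 = 18.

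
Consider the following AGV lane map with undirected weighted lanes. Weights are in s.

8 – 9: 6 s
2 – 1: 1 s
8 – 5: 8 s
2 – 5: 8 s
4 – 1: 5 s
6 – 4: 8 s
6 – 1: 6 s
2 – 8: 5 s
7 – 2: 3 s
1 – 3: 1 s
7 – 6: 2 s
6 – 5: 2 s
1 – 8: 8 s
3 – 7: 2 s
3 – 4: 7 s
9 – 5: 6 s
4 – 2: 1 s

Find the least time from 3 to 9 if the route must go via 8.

Best 3 to 8: 3 → 1 → 2 → 8 costing 7
Best 8 to 9: 8 → 9 costing 6
Total via 8: 7 + 6 = 13 s.

13 s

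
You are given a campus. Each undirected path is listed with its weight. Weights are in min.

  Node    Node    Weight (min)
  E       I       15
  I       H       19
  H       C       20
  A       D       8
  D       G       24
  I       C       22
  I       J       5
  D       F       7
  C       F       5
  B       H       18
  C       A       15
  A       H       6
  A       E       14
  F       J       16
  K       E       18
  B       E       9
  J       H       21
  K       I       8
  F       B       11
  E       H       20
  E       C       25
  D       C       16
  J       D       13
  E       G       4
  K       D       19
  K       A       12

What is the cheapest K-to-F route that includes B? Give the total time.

Shortest K→B: K–E–B = 27
Best B to F: B–F costing 11
Total via B: 27 + 11 = 38 min.

38 min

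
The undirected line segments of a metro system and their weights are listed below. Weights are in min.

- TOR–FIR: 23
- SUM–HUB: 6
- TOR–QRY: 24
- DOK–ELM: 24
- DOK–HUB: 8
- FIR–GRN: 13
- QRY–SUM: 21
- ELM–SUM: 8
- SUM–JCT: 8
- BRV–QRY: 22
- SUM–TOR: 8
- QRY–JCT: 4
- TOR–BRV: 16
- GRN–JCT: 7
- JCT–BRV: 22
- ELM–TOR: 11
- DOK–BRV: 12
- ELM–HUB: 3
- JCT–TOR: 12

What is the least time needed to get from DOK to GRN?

29 min

Candidate routes:
DOK - HUB - SUM - JCT - GRN: 8+6+8+7 = 29
DOK - HUB - ELM - TOR - JCT - GRN: 8+3+11+12+7 = 41
DOK - HUB - ELM - SUM - JCT - GRN: 8+3+8+8+7 = 34
DOK - HUB - SUM - TOR - JCT - GRN: 8+6+8+12+7 = 41
Cheapest is DOK - HUB - SUM - JCT - GRN at 29 min.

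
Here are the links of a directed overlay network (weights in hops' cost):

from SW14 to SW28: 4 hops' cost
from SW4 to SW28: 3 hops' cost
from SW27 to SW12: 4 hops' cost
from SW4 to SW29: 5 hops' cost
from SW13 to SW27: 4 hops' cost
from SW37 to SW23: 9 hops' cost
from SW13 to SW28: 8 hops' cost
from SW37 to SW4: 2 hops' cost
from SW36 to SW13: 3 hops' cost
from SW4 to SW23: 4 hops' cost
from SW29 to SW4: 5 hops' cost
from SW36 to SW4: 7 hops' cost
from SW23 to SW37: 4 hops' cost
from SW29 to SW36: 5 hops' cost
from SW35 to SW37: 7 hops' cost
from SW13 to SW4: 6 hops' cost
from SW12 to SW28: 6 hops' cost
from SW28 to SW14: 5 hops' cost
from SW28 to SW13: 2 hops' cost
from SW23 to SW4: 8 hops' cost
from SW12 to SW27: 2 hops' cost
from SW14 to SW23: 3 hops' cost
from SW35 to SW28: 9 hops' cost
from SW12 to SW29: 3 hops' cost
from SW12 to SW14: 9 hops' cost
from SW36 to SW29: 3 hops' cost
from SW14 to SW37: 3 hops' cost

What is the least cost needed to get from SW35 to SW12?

Shortest distances from SW35:
SW35: 0
SW37: 7  (via SW35)
SW28: 9  (via SW35)
SW4: 9  (via SW37)
SW13: 11  (via SW28)
SW23: 13  (via SW4)
SW29: 14  (via SW4)
SW14: 14  (via SW28)
SW27: 15  (via SW13)
SW36: 19  (via SW29)
SW12: 19  (via SW27)
Shortest route: SW35 → SW28 → SW13 → SW27 → SW12 = 19 hops' cost.

19 hops' cost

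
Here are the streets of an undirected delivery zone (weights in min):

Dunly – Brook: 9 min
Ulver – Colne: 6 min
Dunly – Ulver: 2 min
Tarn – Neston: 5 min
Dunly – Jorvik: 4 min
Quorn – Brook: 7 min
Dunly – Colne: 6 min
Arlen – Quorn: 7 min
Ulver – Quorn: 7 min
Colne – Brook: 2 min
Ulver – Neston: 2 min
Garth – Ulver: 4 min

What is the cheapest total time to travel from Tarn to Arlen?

Running Dijkstra from Tarn:
Tarn: 0
Neston: 5  (via Tarn)
Ulver: 7  (via Neston)
Dunly: 9  (via Ulver)
Garth: 11  (via Ulver)
Jorvik: 13  (via Dunly)
Colne: 13  (via Ulver)
Quorn: 14  (via Ulver)
Brook: 15  (via Colne)
Arlen: 21  (via Quorn)
Shortest route: Tarn → Neston → Ulver → Quorn → Arlen = 21 min.

21 min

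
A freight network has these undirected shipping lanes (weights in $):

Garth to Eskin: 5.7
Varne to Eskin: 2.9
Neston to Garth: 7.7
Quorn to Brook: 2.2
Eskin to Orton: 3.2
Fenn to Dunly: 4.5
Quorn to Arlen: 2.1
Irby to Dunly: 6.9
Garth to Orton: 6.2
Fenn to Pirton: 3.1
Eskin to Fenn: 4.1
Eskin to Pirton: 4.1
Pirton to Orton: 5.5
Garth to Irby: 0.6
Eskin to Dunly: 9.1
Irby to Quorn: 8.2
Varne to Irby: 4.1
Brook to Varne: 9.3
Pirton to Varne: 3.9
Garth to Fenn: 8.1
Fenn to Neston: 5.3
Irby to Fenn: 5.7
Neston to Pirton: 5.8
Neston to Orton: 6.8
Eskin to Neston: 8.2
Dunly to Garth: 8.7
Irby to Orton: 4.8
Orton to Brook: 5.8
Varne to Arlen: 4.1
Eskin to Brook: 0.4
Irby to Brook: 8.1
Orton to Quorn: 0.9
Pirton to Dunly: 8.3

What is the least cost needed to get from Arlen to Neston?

Shortest distances from Arlen:
Arlen: 0
Quorn: 2.1  (via Arlen)
Orton: 3  (via Quorn)
Varne: 4.1  (via Arlen)
Brook: 4.3  (via Quorn)
Eskin: 4.7  (via Brook)
Irby: 7.8  (via Orton)
Pirton: 8  (via Varne)
Garth: 8.4  (via Irby)
Fenn: 8.8  (via Eskin)
Neston: 9.8  (via Orton)
Shortest route: Arlen → Quorn → Orton → Neston = $9.8.

$9.8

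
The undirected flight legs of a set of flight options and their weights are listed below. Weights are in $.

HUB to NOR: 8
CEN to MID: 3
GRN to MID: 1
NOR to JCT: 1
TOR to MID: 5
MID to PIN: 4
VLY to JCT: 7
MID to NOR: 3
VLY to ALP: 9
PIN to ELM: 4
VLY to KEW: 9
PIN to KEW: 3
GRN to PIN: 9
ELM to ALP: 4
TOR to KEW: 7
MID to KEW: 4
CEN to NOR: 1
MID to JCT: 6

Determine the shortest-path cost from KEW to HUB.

Compare a few routes:
KEW → PIN → MID → NOR → HUB: 3+4+3+8 = 18
KEW → MID → JCT → NOR → HUB: 4+6+1+8 = 19
KEW → MID → NOR → HUB: 4+3+8 = 15
KEW → MID → CEN → NOR → HUB: 4+3+1+8 = 16
Cheapest is KEW → MID → NOR → HUB at $15.

$15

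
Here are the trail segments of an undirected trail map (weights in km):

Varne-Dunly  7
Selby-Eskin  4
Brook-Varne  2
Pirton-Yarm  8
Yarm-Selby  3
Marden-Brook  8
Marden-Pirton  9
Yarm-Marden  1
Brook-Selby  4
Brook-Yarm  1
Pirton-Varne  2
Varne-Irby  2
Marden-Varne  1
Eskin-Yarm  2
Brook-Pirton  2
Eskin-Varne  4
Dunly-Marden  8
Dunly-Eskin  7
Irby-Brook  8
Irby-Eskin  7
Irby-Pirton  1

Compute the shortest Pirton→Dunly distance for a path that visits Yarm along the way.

12 km

Shortest Pirton→Yarm: Pirton → Brook → Yarm = 3
Best Yarm to Dunly: Yarm → Marden → Dunly costing 9
Total via Yarm: 3 + 9 = 12 km.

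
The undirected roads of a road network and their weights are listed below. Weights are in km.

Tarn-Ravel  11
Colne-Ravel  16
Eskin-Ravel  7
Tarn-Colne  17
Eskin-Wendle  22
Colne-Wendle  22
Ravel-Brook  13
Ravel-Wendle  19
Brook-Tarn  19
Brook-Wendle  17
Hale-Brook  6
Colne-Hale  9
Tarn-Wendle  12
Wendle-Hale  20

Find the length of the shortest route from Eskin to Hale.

Candidate routes:
Eskin → Ravel → Colne → Hale: 7+16+9 = 32
Eskin → Wendle → Hale: 22+20 = 42
Eskin → Ravel → Tarn → Brook → Hale: 7+11+19+6 = 43
Eskin → Ravel → Brook → Hale: 7+13+6 = 26
Cheapest is Eskin → Ravel → Brook → Hale at 26 km.

26 km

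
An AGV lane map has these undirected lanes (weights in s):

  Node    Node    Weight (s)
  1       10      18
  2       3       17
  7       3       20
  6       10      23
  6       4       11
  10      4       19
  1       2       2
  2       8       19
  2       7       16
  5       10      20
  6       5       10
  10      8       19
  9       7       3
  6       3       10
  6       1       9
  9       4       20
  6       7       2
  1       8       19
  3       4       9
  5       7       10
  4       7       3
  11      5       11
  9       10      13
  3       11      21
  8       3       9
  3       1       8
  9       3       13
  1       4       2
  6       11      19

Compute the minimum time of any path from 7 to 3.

Candidate routes:
7 - 6 - 3: 2+10 = 12
7 - 4 - 1 - 3: 3+2+8 = 13
7 - 9 - 3: 3+13 = 16
Cheapest is 7 - 6 - 3 at 12 s.

12 s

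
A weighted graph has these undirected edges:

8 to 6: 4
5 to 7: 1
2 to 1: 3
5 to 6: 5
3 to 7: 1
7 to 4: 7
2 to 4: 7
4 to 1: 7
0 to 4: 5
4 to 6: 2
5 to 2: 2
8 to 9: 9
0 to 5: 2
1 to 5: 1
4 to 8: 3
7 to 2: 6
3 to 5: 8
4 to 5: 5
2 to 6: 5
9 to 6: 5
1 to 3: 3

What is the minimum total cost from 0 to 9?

12

Shortest distances from 0:
0: 0
5: 2  (via 0)
1: 3  (via 5)
7: 3  (via 5)
2: 4  (via 5)
3: 4  (via 7)
4: 5  (via 0)
6: 7  (via 5)
8: 8  (via 4)
9: 12  (via 6)
Shortest route: 0 → 5 → 6 → 9 = 12.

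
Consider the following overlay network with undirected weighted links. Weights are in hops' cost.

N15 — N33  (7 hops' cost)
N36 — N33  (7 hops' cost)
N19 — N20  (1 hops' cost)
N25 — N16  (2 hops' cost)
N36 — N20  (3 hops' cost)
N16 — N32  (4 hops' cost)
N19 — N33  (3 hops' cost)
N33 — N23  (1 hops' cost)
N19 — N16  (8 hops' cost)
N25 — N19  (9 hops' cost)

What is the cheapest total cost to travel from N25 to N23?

Enumerating some paths:
N25 - N19 - N20 - N36 - N33 - N23: 9+1+3+7+1 = 21
N25 - N16 - N19 - N33 - N23: 2+8+3+1 = 14
N25 - N19 - N33 - N23: 9+3+1 = 13
Cheapest is N25 - N19 - N33 - N23 at 13 hops' cost.

13 hops' cost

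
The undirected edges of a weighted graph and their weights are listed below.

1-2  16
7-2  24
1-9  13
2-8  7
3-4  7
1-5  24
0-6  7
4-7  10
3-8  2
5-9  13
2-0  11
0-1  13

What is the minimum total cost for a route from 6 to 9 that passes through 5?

Best 6 to 5: 6–0–1–5 costing 44
Best 5 to 9: 5–9 costing 13
Total via 5: 44 + 13 = 57.

57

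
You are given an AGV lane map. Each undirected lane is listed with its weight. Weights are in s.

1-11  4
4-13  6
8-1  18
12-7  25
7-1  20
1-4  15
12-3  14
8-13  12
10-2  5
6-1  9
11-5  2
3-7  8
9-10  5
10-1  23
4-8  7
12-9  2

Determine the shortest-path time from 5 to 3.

Settle nodes by increasing distance from 5:
5: 0
11: 2  (via 5)
1: 6  (via 11)
6: 15  (via 1)
4: 21  (via 1)
8: 24  (via 1)
7: 26  (via 1)
13: 27  (via 4)
10: 29  (via 1)
2: 34  (via 10)
3: 34  (via 7)
Shortest route: 5 → 11 → 1 → 7 → 3 = 34 s.

34 s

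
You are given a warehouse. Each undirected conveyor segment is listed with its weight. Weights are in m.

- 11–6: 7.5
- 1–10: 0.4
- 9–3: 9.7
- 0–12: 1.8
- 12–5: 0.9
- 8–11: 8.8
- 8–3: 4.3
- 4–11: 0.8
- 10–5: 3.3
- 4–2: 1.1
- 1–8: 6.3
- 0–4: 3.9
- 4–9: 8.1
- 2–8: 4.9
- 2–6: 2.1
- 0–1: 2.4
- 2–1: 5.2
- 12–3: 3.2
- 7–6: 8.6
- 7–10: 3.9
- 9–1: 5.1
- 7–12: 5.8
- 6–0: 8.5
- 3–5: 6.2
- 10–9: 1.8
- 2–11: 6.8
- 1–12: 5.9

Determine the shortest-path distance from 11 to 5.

Candidate routes:
11 - 4 - 2 - 1 - 10 - 5: 0.8+1.1+5.2+0.4+3.3 = 10.8
11 - 4 - 0 - 12 - 5: 0.8+3.9+1.8+0.9 = 7.4
11 - 4 - 0 - 1 - 10 - 5: 0.8+3.9+2.4+0.4+3.3 = 10.8
The minimum is 7.4 m via 11 - 4 - 0 - 12 - 5.

7.4 m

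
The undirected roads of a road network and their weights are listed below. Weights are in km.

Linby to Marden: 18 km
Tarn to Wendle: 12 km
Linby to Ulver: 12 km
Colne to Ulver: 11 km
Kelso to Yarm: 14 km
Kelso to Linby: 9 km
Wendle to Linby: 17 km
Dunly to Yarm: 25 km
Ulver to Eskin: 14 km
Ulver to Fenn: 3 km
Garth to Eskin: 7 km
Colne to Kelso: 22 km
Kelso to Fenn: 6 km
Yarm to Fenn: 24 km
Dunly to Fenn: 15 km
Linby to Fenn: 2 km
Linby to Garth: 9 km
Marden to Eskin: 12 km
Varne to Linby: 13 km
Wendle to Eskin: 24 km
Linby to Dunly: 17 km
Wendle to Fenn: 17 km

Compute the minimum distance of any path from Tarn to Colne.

43 km

Shortest distances from Tarn:
Tarn: 0
Wendle: 12  (via Tarn)
Linby: 29  (via Wendle)
Fenn: 29  (via Wendle)
Ulver: 32  (via Fenn)
Kelso: 35  (via Fenn)
Eskin: 36  (via Wendle)
Garth: 38  (via Linby)
Varne: 42  (via Linby)
Colne: 43  (via Ulver)
Shortest route: Tarn–Wendle–Fenn–Ulver–Colne = 43 km.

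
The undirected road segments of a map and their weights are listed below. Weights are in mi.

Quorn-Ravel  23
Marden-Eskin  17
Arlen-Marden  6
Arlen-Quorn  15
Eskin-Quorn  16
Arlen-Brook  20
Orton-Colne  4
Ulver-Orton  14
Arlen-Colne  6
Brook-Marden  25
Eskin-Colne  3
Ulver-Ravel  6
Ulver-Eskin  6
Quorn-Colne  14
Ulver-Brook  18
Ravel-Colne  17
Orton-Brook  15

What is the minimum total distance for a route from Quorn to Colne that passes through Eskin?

Best Quorn to Eskin: Quorn–Eskin costing 16
Shortest Eskin→Colne: Eskin–Colne = 3
Total via Eskin: 16 + 3 = 19 mi.

19 mi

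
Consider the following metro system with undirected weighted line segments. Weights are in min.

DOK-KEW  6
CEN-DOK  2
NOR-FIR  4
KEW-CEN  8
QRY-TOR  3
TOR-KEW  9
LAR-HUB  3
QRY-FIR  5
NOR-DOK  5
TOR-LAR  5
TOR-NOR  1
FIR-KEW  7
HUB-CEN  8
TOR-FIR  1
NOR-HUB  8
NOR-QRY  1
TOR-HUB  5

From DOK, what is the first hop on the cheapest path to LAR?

Candidate routes:
DOK–CEN–HUB–LAR: 2+8+3 = 13
DOK–NOR–QRY–TOR–LAR: 5+1+3+5 = 14
DOK–NOR–TOR–LAR: 5+1+5 = 11
Cheapest is DOK–NOR–TOR–LAR at 11 min.
So from DOK the first move is to NOR.

NOR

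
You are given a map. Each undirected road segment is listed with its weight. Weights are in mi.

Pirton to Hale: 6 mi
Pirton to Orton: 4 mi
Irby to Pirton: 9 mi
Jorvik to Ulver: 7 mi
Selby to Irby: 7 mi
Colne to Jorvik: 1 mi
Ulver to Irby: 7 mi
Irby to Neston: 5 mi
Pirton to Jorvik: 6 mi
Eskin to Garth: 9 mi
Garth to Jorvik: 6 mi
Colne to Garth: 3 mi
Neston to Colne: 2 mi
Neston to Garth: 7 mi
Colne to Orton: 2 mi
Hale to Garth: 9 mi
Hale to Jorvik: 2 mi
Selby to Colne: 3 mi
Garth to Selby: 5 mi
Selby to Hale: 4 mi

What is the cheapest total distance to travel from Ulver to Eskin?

20 mi

Settle nodes by increasing distance from Ulver:
Ulver: 0
Jorvik: 7  (via Ulver)
Irby: 7  (via Ulver)
Colne: 8  (via Jorvik)
Hale: 9  (via Jorvik)
Orton: 10  (via Colne)
Neston: 10  (via Colne)
Garth: 11  (via Colne)
Selby: 11  (via Colne)
Pirton: 13  (via Jorvik)
Eskin: 20  (via Garth)
Shortest route: Ulver → Jorvik → Colne → Garth → Eskin = 20 mi.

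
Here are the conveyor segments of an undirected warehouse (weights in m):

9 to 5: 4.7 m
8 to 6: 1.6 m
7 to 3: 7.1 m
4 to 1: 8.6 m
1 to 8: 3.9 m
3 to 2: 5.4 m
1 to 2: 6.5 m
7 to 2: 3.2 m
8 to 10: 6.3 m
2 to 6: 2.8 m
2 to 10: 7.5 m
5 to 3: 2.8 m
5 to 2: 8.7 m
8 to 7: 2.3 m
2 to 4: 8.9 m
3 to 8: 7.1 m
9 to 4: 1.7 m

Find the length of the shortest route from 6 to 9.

Candidate routes:
6 → 2 → 3 → 5 → 9: 2.8+5.4+2.8+4.7 = 15.7
6 → 8 → 1 → 4 → 9: 1.6+3.9+8.6+1.7 = 15.8
6 → 2 → 4 → 9: 2.8+8.9+1.7 = 13.4
The minimum is 13.4 m via 6 → 2 → 4 → 9.

13.4 m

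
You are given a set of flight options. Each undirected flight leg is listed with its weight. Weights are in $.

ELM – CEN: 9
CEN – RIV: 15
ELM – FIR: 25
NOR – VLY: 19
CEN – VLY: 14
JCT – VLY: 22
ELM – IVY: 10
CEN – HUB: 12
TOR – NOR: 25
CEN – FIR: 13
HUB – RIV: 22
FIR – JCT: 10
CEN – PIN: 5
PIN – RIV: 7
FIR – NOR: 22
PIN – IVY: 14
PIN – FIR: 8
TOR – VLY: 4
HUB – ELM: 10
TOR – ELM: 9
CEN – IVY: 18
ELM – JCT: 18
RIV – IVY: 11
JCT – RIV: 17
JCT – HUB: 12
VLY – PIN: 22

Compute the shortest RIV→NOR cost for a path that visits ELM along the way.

$53

Best RIV to ELM: RIV → IVY → ELM costing 21
Best ELM to NOR: ELM → TOR → VLY → NOR costing 32
Total via ELM: 21 + 32 = $53.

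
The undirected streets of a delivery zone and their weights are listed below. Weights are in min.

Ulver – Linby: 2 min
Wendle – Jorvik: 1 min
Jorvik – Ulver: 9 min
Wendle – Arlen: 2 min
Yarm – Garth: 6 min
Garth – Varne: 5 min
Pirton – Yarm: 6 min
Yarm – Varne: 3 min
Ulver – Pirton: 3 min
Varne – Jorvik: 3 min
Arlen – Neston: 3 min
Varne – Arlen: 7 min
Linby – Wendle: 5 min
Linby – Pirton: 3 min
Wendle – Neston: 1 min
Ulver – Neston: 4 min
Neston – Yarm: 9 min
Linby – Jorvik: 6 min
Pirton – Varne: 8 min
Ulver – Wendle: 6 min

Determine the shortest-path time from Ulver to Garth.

Enumerating some paths:
Ulver → Neston → Wendle → Jorvik → Varne → Garth: 4+1+1+3+5 = 14
Ulver → Pirton → Yarm → Garth: 3+6+6 = 15
Ulver → Wendle → Jorvik → Varne → Garth: 6+1+3+5 = 15
The minimum is 14 min via Ulver → Neston → Wendle → Jorvik → Varne → Garth.

14 min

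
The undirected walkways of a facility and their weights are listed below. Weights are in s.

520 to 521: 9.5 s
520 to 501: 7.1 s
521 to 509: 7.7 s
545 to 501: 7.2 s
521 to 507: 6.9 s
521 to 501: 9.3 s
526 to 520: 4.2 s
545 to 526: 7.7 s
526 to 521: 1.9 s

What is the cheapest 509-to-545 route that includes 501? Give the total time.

Best 509 to 501: 509 → 521 → 501 costing 17
Shortest 501→545: 501 → 545 = 7.2
Total via 501: 17 + 7.2 = 24.2 s.

24.2 s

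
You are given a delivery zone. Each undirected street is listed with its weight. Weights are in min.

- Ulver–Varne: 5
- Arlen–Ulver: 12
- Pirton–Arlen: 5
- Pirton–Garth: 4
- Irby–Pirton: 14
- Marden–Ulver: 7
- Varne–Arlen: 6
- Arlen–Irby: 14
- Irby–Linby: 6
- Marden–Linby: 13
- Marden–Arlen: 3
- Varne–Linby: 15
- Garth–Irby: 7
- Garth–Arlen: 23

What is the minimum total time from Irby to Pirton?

Settle nodes by increasing distance from Irby:
Irby: 0
Linby: 6  (via Irby)
Garth: 7  (via Irby)
Pirton: 11  (via Garth)
Shortest route: Irby–Garth–Pirton = 11 min.

11 min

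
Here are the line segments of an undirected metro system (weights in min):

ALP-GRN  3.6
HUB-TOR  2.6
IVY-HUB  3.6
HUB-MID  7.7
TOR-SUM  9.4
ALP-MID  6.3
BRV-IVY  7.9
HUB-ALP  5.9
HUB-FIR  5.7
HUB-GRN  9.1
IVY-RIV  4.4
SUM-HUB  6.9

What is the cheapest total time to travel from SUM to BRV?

18.4 min

Settle nodes by increasing distance from SUM:
SUM: 0
HUB: 6.9  (via SUM)
TOR: 9.4  (via SUM)
IVY: 10.5  (via HUB)
FIR: 12.6  (via HUB)
ALP: 12.8  (via HUB)
MID: 14.6  (via HUB)
RIV: 14.9  (via IVY)
GRN: 16  (via HUB)
BRV: 18.4  (via IVY)
Shortest route: SUM → HUB → IVY → BRV = 18.4 min.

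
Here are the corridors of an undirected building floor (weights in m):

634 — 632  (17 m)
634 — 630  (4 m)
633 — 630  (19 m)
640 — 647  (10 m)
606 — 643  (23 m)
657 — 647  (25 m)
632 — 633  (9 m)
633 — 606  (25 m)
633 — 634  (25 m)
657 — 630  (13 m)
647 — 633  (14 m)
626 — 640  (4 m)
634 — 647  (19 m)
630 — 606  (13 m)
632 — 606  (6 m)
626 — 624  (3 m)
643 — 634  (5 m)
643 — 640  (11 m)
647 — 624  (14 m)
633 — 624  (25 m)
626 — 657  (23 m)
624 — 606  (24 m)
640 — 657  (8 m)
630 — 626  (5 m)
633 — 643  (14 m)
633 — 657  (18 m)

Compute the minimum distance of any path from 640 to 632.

Settle nodes by increasing distance from 640:
640: 0
626: 4  (via 640)
624: 7  (via 626)
657: 8  (via 640)
630: 9  (via 626)
647: 10  (via 640)
643: 11  (via 640)
634: 13  (via 630)
606: 22  (via 630)
633: 24  (via 647)
632: 28  (via 606)
Shortest route: 640 → 626 → 630 → 606 → 632 = 28 m.

28 m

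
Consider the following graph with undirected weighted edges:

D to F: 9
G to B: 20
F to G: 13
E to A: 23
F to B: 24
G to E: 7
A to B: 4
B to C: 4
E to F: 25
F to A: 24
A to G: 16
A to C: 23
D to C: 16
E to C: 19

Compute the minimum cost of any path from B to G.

20

Compare a few routes:
B - C - E - G: 4+19+7 = 30
B - G: 20 = 20
B - A - E - G: 4+23+7 = 34
Cheapest is B - G at 20.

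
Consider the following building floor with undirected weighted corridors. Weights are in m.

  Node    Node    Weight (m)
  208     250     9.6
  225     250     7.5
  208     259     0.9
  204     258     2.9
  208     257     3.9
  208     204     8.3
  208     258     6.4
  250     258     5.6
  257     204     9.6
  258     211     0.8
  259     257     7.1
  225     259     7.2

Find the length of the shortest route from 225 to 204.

16 m

Compare a few routes:
225 → 259 → 208 → 204: 7.2+0.9+8.3 = 16.4
225 → 259 → 208 → 258 → 204: 7.2+0.9+6.4+2.9 = 17.4
225 → 250 → 258 → 204: 7.5+5.6+2.9 = 16
The minimum is 16 m via 225 → 250 → 258 → 204.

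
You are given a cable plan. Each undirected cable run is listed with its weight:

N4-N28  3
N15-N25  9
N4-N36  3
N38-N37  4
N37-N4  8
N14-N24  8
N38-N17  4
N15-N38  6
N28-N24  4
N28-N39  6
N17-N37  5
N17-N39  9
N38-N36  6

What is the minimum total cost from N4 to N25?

24

Candidate routes:
N4–N36–N38–N15–N25: 3+6+6+9 = 24
N4–N37–N17–N38–N15–N25: 8+5+4+6+9 = 32
N4–N28–N39–N17–N38–N15–N25: 3+6+9+4+6+9 = 37
N4–N37–N38–N15–N25: 8+4+6+9 = 27
The minimum is 24 via N4–N36–N38–N15–N25.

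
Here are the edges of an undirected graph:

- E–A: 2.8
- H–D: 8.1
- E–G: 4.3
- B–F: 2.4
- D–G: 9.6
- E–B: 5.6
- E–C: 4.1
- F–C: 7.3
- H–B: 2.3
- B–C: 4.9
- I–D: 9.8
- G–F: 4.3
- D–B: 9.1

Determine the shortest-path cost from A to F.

Candidate routes:
A - E - G - F: 2.8+4.3+4.3 = 11.4
A - E - B - F: 2.8+5.6+2.4 = 10.8
The minimum is 10.8 via A - E - B - F.

10.8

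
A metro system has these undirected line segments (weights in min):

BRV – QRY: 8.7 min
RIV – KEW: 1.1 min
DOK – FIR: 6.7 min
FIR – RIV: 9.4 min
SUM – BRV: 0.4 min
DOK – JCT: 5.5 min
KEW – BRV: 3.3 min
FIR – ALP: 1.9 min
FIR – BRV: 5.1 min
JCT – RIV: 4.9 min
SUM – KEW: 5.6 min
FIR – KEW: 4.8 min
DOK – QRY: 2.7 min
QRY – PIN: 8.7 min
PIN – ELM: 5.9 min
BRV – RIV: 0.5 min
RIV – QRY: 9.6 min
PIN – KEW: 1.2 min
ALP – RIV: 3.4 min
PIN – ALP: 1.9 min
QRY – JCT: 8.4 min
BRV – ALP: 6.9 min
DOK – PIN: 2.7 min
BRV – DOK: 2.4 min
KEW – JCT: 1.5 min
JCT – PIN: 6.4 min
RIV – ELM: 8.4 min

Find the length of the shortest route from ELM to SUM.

9.1 min

Shortest distances from ELM:
ELM: 0
PIN: 5.9  (via ELM)
KEW: 7.1  (via PIN)
ALP: 7.8  (via PIN)
RIV: 8.2  (via KEW)
DOK: 8.6  (via PIN)
JCT: 8.6  (via KEW)
BRV: 8.7  (via RIV)
SUM: 9.1  (via BRV)
Shortest route: ELM–PIN–KEW–RIV–BRV–SUM = 9.1 min.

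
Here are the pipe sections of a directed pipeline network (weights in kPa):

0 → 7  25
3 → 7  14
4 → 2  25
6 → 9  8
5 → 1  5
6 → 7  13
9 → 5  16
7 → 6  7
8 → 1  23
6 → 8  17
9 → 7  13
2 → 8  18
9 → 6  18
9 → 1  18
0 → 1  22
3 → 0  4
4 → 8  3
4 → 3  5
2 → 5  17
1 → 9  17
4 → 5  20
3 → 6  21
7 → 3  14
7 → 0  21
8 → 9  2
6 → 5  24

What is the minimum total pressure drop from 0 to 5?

Settle nodes by increasing distance from 0:
0: 0
1: 22  (via 0)
7: 25  (via 0)
6: 32  (via 7)
3: 39  (via 7)
9: 39  (via 1)
8: 49  (via 6)
5: 55  (via 9)
Shortest route: 0 → 1 → 9 → 5 = 55 kPa.

55 kPa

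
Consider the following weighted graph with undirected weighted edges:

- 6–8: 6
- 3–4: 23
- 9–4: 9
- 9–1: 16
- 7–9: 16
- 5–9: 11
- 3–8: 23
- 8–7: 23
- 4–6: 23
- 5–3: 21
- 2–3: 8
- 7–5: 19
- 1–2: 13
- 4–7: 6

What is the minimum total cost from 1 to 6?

48

Shortest distances from 1:
1: 0
2: 13  (via 1)
9: 16  (via 1)
3: 21  (via 2)
4: 25  (via 9)
5: 27  (via 9)
7: 31  (via 4)
8: 44  (via 3)
6: 48  (via 4)
Shortest route: 1 → 9 → 4 → 6 = 48.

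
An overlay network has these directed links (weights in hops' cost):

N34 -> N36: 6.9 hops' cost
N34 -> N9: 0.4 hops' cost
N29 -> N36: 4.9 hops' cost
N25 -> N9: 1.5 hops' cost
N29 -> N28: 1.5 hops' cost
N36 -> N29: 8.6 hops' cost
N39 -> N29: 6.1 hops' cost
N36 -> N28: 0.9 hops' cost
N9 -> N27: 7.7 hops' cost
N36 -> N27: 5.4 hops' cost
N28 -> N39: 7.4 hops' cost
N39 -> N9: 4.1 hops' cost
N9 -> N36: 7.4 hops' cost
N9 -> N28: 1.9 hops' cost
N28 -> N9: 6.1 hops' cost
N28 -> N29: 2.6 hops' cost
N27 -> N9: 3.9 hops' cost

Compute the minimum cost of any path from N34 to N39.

9.7 hops' cost

Enumerating some paths:
N34 - N9 - N28 - N39: 0.4+1.9+7.4 = 9.7
N34 - N36 - N28 - N39: 6.9+0.9+7.4 = 15.2
Cheapest is N34 - N9 - N28 - N39 at 9.7 hops' cost.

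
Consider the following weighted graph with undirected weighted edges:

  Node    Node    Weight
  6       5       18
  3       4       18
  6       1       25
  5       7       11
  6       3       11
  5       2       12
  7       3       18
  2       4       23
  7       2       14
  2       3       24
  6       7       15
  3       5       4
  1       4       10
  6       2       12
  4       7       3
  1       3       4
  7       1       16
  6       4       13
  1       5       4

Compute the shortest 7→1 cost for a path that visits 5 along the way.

15

Shortest 7→5: 7–5 = 11
Best 5 to 1: 5–1 costing 4
Total via 5: 11 + 4 = 15.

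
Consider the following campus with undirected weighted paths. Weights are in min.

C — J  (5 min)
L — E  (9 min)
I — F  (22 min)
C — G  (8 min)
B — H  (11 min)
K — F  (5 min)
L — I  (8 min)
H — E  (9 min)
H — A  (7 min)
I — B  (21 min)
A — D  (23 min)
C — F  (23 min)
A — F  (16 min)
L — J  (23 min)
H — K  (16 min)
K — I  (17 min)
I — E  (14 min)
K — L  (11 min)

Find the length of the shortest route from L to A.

25 min

Candidate routes:
L → E → H → A: 9+9+7 = 25
L → K → F → A: 11+5+16 = 32
Cheapest is L → E → H → A at 25 min.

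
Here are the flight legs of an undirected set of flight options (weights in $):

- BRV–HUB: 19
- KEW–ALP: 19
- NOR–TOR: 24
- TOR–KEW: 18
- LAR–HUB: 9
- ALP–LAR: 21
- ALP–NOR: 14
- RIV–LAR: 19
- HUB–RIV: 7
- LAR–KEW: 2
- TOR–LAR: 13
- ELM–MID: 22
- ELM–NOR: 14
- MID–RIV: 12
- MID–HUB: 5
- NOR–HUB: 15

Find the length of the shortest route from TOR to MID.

Shortest distances from TOR:
TOR: 0
LAR: 13  (via TOR)
KEW: 15  (via LAR)
HUB: 22  (via LAR)
NOR: 24  (via TOR)
MID: 27  (via HUB)
Shortest route: TOR–LAR–HUB–MID = $27.

$27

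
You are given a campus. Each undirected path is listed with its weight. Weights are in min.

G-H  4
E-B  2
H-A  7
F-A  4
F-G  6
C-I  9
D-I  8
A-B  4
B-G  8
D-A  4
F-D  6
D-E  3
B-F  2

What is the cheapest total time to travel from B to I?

Shortest distances from B:
B: 0
E: 2  (via B)
F: 2  (via B)
A: 4  (via B)
D: 5  (via E)
G: 8  (via B)
H: 11  (via A)
I: 13  (via D)
Shortest route: B–E–D–I = 13 min.

13 min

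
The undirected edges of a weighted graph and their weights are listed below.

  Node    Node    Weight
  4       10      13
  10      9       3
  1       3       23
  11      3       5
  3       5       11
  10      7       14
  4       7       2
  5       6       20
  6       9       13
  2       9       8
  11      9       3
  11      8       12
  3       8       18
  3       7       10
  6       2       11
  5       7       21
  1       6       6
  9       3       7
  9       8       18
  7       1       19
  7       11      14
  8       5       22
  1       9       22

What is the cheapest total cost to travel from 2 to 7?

Running Dijkstra from 2:
2: 0
9: 8  (via 2)
6: 11  (via 2)
10: 11  (via 9)
11: 11  (via 9)
3: 15  (via 9)
1: 17  (via 6)
8: 23  (via 11)
4: 24  (via 10)
7: 25  (via 10)
Shortest route: 2 → 9 → 10 → 7 = 25.

25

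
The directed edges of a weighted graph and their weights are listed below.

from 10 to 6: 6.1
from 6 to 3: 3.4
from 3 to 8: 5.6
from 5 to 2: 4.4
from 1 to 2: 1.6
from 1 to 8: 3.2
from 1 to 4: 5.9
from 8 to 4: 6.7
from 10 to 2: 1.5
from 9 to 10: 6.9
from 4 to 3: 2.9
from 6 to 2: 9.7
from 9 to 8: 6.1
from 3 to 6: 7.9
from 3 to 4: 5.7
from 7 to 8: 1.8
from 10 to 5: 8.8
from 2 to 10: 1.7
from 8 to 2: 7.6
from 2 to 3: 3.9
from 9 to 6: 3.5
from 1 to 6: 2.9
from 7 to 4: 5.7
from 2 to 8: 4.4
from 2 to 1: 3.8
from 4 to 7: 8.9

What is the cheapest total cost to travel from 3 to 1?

Compare a few routes:
3 → 8 → 2 → 1: 5.6+7.6+3.8 = 17
3 → 6 → 2 → 1: 7.9+9.7+3.8 = 21.4
The minimum is 17 via 3 → 8 → 2 → 1.

17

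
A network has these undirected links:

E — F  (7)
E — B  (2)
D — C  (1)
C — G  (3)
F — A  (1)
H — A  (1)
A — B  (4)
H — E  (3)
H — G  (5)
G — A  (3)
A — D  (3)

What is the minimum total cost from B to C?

8

Shortest distances from B:
B: 0
E: 2  (via B)
A: 4  (via B)
F: 5  (via A)
H: 5  (via E)
D: 7  (via A)
G: 7  (via A)
C: 8  (via D)
Shortest route: B–A–D–C = 8.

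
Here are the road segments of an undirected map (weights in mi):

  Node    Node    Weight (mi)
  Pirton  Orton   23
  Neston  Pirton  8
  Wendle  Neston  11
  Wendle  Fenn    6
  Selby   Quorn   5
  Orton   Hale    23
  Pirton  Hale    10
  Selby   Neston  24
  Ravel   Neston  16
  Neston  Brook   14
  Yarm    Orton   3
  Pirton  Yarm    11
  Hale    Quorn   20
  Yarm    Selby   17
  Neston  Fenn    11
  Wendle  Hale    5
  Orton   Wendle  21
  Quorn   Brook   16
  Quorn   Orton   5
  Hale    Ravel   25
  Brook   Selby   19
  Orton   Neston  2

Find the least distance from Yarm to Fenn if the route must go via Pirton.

30 mi

Best Yarm to Pirton: Yarm–Pirton costing 11
Shortest Pirton→Fenn: Pirton–Neston–Fenn = 19
Total via Pirton: 11 + 19 = 30 mi.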